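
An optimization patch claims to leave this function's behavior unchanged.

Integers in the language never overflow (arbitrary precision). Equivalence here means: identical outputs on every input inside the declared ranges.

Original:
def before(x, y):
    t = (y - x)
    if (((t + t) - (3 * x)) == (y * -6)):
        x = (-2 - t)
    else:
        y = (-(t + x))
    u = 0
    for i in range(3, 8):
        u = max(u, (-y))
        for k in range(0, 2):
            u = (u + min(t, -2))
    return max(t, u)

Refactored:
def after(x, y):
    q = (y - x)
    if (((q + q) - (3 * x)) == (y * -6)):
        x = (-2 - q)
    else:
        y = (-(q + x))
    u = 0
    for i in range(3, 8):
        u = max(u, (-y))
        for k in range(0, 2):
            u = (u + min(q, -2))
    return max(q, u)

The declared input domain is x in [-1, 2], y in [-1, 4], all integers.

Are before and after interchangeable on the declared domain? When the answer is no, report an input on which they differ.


Comparing the listings, the differences include: local variable names differ.
Tracing x=0, y=0: before: t := 0 | (((t + t) - (3 * x)) == (y * -6)): true | x := -2 | u := 0 | iter i=3: | u := 0 | iter k=0: | u := -2 | iter k=1: | u := -4 | iter i=4: | u := 0 | iter k=0: | u := -2 | iter k=1: | u := -4 | iter i=5: | u := 0 | iter k=0: | u := -2 | iter k=1: | u := -4 | iter i=6: | u := 0 | iter k=0: | u := -2 | iter k=1: | u := -4 | iter i=7: | u := 0 | iter k=0: | u := -2 | iter k=1: | u := -4 | result 0 | after: q := 0 | (((q + q) - (3 * x)) == (y * -6)): true | x := -2 | u := 0 | iter i=3: | u := 0 | iter k=0: | u := -2 | iter k=1: | u := -4 | iter i=4: | u := 0 | iter k=0: | u := -2 | iter k=1: | u := -4 | iter i=5: | u := 0 | iter k=0: | u := -2 | iter k=1: | u := -4 | iter i=6: | u := 0 | iter k=0: | u := -2 | iter k=1: | u := -4 | iter i=7: | u := 0 | iter k=0: | u := -2 | iter k=1: | u := -4 | result 0 — matching result 0.
Sweeping the whole domain (24 inputs) finds no disagreement.
verdict: equivalent


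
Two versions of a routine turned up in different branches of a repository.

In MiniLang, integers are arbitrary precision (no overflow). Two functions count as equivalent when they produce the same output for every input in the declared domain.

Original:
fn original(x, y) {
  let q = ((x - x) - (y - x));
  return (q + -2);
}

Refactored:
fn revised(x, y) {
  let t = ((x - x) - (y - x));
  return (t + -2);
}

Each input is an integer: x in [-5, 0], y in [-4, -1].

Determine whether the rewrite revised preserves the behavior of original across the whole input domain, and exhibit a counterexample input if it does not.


Comparing the listings, the differences include: local variable names differ.
Spot check at x=-5, y=-3 — original: q=-2, then returns -4. revised: t=-2, then returns -4. Both give -4.
Across all 24 domain points the two functions coincide.
verdict: equivalent


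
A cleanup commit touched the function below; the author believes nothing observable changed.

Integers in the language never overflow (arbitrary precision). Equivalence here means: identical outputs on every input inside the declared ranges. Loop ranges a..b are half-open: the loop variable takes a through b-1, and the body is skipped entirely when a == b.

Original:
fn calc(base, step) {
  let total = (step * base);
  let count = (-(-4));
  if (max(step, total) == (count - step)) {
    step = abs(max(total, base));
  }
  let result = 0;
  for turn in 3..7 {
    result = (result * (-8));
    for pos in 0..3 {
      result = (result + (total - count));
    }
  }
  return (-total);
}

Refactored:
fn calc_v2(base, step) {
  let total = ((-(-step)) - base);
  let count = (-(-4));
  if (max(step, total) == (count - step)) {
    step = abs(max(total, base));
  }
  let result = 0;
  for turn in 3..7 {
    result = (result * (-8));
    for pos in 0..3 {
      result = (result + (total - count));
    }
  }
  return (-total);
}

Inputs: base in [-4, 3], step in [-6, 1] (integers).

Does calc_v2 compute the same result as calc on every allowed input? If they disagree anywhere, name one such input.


Run the pair on base=-4, step=-6.
calc: total becomes 24; next count becomes 4; next (max(step, total) == (count - step)) evaluates to false; next result becomes 0; next at turn=3:; next result becomes 0; next at pos=0:; next result becomes 20; next at pos=1:; next result becomes 40; next at pos=2:; next result becomes 60; next at turn=4:; next result becomes -480; next at pos=0:; next result becomes -460; next at pos=1:; next result becomes -440; next at pos=2:; next result becomes -420; next at turn=5:; next result becomes 3360; next at pos=0:; next result becomes 3380; next at pos=1:; next result becomes 3400; next at pos=2:; next result becomes 3420; next at turn=6:; next result becomes -27360; next at pos=0:; next result becomes -27340; next at pos=1:; next result becomes -27320; next at pos=2:; next result becomes -27300; next final value -24
calc_v2: total becomes -2; next count becomes 4; next (max(step, total) == (count - step)) evaluates to false; next result becomes 0; next at turn=3:; next result becomes 0; next at pos=0:; next result becomes -6; next at pos=1:; next result becomes -12; next at pos=2:; next result becomes -18; next at turn=4:; next result becomes 144; next at pos=0:; next result becomes 138; next at pos=1:; next result becomes 132; next at pos=2:; next result becomes 126; next at turn=5:; next result becomes -1008; next at pos=0:; next result becomes -1014; next at pos=1:; next result becomes -1020; next at pos=2:; next result becomes -1026; next at turn=6:; next result becomes 8208; next at pos=0:; next result becomes 8202; next at pos=1:; next result becomes 8196; next at pos=2:; next result becomes 8190; next final value 2
-24 != 2, so the rewrite changes behavior.
verdict: not equivalent; witness: base=-4, step=-6


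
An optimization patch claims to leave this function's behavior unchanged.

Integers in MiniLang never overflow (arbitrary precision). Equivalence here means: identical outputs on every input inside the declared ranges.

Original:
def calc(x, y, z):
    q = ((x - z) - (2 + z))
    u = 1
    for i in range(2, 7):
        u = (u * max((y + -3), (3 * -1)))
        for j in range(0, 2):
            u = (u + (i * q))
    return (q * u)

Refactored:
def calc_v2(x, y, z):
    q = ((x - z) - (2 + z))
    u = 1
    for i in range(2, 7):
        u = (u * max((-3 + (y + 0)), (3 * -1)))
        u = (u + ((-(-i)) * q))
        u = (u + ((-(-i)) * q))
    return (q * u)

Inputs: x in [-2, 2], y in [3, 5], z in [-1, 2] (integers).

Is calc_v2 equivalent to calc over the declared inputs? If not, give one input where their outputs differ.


Comparing the listings, the differences include: loop structure differs; arithmetic usage differs; constant usage differs; local variable names differ.
As a probe, take x=0, y=3, z=-1: calc runs q := 0 | u := 1 | iter i=2: | u := 0 | iter j=0: | u := 0 | iter j=1: | u := 0 | iter i=3: | u := 0 | iter j=0: | u := 0 | iter j=1: | u := 0 | iter i=4: | u := 0 | iter j=0: | u := 0 | iter j=1: | u := 0 | iter i=5: | u := 0 | iter j=0: | u := 0 | iter j=1: | u := 0 | iter i=6: | u := 0 | iter j=0: | u := 0 | iter j=1: | u := 0 | result 0; calc_v2 runs q := 0 | u := 1 | iter i=2: | u := 0 | u := 0 | u := 0 | iter i=3: | u := 0 | u := 0 | u := 0 | iter i=4: | u := 0 | u := 0 | u := 0 | iter i=5: | u := 0 | u := 0 | u := 0 | iter i=6: | u := 0 | u := 0 | u := 0 | result 0; both end at 0.
Sweeping the whole domain (60 inputs) finds no disagreement.
verdict: equivalent


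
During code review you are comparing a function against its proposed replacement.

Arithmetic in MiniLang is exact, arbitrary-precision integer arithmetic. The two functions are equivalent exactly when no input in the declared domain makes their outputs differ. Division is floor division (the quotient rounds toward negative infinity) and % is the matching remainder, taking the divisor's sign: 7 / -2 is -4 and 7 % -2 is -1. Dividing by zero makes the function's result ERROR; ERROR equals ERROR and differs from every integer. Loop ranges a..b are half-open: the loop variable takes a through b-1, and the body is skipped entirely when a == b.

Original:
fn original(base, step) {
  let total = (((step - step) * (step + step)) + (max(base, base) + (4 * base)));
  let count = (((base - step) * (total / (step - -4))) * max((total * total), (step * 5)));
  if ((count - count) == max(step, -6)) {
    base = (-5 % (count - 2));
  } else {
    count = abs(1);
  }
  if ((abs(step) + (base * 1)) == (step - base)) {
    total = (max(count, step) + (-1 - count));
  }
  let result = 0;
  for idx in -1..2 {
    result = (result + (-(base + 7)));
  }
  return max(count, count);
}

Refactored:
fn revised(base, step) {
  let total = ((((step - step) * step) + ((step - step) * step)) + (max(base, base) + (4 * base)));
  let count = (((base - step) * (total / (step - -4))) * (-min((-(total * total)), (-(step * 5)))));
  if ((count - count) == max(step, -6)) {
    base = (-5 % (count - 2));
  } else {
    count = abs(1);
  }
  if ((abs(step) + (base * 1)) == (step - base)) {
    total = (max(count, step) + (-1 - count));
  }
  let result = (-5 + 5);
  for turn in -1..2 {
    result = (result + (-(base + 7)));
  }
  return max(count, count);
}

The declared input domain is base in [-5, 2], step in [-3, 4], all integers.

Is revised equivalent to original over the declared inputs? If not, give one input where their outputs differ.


The two are interchangeable: constant usage differs, and min/max/abs usage differs, and local variable names differ, and arithmetic usage differs, and every declared input agrees.
Tracing base=2, step=4: original: total becomes 10; next count becomes -200; next ((count - count) == max(step, -6)) evaluates to false; next count becomes 1; next ((abs(step) + (base * 1)) == (step - base)) evaluates to false; next result becomes 0; next at idx=-1:; next result becomes -9; next at idx=0:; next result becomes -18; next at idx=1:; next result becomes -27; next final value 1 | revised: total becomes 10; next count becomes -200; next ((count - count) == max(step, -6)) evaluates to false; next count becomes 1; next ((abs(step) + (base * 1)) == (step - base)) evaluates to false; next result becomes 0; next at turn=-1:; next result becomes -9; next at turn=0:; next result becomes -18; next at turn=1:; next result becomes -27; next final value 1 — matching result 1.
Checked all 64 inputs in the declared domain: the outputs agree on every one.
verdict: equivalent


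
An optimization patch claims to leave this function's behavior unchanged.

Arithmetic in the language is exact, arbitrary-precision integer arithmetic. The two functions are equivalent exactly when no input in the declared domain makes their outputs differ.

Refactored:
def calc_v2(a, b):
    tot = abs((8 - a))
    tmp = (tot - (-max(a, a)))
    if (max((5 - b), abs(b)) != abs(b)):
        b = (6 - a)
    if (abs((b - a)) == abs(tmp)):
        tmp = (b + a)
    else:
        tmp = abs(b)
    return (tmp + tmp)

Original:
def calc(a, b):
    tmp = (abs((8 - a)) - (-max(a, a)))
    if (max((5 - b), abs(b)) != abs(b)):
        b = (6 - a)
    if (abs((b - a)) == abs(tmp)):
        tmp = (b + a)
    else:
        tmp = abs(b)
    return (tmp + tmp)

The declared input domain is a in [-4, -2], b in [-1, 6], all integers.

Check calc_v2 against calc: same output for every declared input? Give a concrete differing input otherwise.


Although local variable names differ; statement counts differ, 24/24 inputs agree.
verdict: equivalent


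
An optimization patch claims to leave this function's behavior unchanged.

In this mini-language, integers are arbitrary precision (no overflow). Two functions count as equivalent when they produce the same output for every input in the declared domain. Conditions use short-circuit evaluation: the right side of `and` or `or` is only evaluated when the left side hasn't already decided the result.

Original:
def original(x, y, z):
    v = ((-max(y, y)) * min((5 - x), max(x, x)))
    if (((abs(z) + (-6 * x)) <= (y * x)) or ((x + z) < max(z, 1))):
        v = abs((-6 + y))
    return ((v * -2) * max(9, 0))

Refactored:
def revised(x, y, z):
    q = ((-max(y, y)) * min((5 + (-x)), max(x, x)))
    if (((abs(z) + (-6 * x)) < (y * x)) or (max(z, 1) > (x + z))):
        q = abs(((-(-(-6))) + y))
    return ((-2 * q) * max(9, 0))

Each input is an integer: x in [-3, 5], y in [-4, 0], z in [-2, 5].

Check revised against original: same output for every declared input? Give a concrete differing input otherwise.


At x=1, y=-4, z=2: original gives -180, revised gives -72.
verdict: not equivalent; witness: x=1, y=-4, z=2


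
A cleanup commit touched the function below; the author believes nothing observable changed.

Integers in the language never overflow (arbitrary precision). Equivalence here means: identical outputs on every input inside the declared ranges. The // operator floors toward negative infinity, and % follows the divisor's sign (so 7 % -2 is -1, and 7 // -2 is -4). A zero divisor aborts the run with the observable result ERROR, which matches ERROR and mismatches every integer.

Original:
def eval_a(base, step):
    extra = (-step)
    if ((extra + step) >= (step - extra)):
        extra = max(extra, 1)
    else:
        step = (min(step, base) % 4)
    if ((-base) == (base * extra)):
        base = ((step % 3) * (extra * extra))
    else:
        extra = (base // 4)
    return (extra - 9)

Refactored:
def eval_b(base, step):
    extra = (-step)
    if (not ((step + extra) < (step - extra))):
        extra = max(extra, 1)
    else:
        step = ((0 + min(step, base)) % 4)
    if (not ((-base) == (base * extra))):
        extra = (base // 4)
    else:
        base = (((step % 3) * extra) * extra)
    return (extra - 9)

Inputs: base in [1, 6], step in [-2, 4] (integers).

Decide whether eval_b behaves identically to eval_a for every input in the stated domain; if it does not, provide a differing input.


Reading the diff, among the changes: comparison usage differs; boolean connective usage differs; arithmetic usage differs; constant usage differs.
Tracing base=2, step=1: eval_a: extra = -1; ((extra + step) >= (step - extra)) -> false; step = 1; ((-base) == (base * extra)) -> true; base = 1; return -10 | eval_b: extra = -1; (not ((step + extra) < (step - extra))) -> false; step = 1; (not ((-base) == (base * extra))) -> false; base = 1; return -10 — matching result -10.
An exhaustive pass over the 42 declared inputs shows identical outputs.
verdict: equivalent


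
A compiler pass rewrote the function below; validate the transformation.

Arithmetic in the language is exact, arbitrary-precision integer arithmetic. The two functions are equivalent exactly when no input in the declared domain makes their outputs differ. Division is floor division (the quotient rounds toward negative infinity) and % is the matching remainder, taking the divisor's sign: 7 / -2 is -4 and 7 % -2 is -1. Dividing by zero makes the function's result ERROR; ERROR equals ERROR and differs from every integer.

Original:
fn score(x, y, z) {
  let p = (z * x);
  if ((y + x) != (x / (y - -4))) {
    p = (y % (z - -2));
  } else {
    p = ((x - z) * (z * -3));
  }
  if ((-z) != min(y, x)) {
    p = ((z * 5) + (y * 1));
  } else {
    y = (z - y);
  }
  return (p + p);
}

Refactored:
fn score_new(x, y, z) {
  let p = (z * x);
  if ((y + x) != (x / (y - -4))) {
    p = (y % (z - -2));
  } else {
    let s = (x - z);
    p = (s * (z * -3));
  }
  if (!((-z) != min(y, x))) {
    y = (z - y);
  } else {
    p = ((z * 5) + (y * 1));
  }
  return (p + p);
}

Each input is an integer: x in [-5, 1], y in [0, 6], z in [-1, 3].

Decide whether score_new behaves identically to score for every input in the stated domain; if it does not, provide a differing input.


Although boolean connective usage differs, statement counts differ, local variable names differ, 245/245 inputs agree.
verdict: equivalent


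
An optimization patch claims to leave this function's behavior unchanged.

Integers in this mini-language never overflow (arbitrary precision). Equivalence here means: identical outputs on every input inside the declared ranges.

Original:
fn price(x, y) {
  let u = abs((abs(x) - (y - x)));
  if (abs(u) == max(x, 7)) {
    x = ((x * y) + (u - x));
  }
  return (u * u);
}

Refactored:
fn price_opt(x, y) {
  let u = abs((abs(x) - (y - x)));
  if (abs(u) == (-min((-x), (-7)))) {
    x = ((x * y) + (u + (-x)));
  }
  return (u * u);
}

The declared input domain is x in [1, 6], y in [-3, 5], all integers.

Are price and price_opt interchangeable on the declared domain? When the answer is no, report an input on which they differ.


Comparing the listings, the differences include: arithmetic usage differs; min/max/abs usage differs.
As a probe, take x=4, y=-3: price runs u = 11; (abs(u) == max(x, 7)) -> false; return 121; price_opt runs u = 11; (abs(u) == (-min((-x), (-7)))) -> false; return 121; both end at 121.
Every one of the 54 inputs gives matching results.
verdict: equivalent


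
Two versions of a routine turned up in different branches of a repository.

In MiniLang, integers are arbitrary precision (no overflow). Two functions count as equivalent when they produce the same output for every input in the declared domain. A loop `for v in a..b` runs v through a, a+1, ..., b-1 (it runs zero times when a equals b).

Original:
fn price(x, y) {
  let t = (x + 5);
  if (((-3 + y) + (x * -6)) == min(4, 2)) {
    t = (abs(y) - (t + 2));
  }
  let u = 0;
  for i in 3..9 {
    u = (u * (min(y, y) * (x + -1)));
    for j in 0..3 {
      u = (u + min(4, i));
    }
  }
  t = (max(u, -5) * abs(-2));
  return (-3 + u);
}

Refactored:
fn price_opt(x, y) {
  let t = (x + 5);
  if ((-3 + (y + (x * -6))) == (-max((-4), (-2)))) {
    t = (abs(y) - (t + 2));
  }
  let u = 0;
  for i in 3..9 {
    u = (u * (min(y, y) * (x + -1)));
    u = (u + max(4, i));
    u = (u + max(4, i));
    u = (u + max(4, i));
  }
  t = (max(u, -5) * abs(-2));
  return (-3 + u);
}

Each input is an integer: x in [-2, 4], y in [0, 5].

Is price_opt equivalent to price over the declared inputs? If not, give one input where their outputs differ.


Not equivalent: x=-2, y=0 separates them (9 vs 21).
price: t becomes 3; next (((-3 + y) + (x * -6)) == min(4, 2)) evaluates to false; next u becomes 0; next at i=3:; next u becomes 0; next at j=0:; next u becomes 3; next at j=1:; next u becomes 6; next at j=2:; next u becomes 9; next at i=4:; next u becomes 0; next at j=0:; next u becomes 4; next at j=1:; next u becomes 8; next at j=2:; next u becomes 12; next at i=5:; next u becomes 0; next at j=0:; next u becomes 4; next at j=1:; next u becomes 8; next at j=2:; next u becomes 12; next at i=6:; next u becomes 0; next at j=0:; next u becomes 4; next at j=1:; next u becomes 8; next at j=2:; next u becomes 12; next at i=7:; next u becomes 0; next at j=0:; next u becomes 4; next at j=1:; next u becomes 8; next at j=2:; next u becomes 12; next at i=8:; next u becomes 0; next at j=0:; next u becomes 4; next at j=1:; next u becomes 8; next at j=2:; next u becomes 12; next t becomes 24; next final value 9
price_opt: t becomes 3; next ((-3 + (y + (x * -6))) == (-max((-4), (-2)))) evaluates to false; next u becomes 0; next at i=3:; next u becomes 0; next u becomes 4; next u becomes 8; next u becomes 12; next at i=4:; next u becomes 0; next u becomes 4; next u becomes 8; next u becomes 12; next at i=5:; next u becomes 0; next u becomes 5; next u becomes 10; next u becomes 15; next at i=6:; next u becomes 0; next u becomes 6; next u becomes 12; next u becomes 18; next at i=7:; next u becomes 0; next u becomes 7; next u becomes 14; next u becomes 21; next at i=8:; next u becomes 0; next u becomes 8; next u becomes 16; next u becomes 24; next t becomes 48; next final value 21
verdict: not equivalent; witness: x=-2, y=0


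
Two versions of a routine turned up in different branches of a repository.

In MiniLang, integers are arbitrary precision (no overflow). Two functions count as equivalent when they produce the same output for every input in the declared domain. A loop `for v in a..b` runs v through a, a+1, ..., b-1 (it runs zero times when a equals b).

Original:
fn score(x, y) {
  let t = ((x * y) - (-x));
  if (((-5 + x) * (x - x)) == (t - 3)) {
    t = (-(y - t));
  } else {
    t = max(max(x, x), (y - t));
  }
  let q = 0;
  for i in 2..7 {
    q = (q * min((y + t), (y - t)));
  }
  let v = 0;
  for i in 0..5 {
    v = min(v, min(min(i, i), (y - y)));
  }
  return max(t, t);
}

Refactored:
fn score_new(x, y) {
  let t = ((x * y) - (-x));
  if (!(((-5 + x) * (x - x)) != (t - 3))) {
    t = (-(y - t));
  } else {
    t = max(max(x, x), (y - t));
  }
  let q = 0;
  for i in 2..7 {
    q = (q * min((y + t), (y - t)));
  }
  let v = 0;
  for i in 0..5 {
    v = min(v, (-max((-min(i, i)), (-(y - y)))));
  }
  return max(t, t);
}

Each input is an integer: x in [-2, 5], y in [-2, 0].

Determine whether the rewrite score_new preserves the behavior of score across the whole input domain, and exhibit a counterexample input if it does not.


The two versions differ — the changes include boolean connective usage differs, plus min/max/abs usage differs, plus comparison usage differs.
One worked example (x=-1, y=0) — score: t=-1, then (((-5 + x) * (x - x)) == (t - 3)) is false, then t=1, then q=0, then (i=2), then q=0, then (i=3), then q=0, then (i=4), then q=0, then (i=5), then q=0, then (i=6), then q=0, then v=0, then (i=0), then v=0, then (i=1), then v=0, then (i=2), then v=0, then (i=3), then v=0, then (i=4), then v=0, then returns 1; score_new: t=-1, then (!(((-5 + x) * (x - x)) != (t - 3))) is false, then t=1, then q=0, then (i=2), then q=0, then (i=3), then q=0, then (i=4), then q=0, then (i=5), then q=0, then (i=6), then q=0, then v=0, then (i=0), then v=0, then (i=1), then v=0, then (i=2), then v=0, then (i=3), then v=0, then (i=4), then v=0, then returns 1; agreement on 1.
Across all 24 domain points the two functions coincide.
verdict: equivalent


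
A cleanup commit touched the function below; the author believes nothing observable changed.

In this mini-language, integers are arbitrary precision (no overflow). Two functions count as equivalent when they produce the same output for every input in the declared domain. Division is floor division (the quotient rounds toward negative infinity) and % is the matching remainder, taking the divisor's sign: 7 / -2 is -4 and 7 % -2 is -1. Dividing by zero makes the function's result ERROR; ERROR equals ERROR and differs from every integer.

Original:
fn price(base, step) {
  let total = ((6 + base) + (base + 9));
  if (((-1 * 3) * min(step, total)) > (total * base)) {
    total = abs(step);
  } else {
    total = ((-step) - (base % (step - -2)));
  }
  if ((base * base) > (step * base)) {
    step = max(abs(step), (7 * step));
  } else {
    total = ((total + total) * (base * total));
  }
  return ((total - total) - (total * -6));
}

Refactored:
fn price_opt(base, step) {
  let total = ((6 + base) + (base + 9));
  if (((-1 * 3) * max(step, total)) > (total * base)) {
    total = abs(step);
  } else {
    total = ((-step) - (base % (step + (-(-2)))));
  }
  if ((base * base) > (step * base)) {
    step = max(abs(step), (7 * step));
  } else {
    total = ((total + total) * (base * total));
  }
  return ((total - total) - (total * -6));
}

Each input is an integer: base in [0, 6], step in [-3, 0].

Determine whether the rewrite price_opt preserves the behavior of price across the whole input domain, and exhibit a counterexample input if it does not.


Try base=0, step=-2.
price: total = 15; (((-1 * 3) * min(step, total)) > (total * base)) -> true; total = 2; ((base * base) > (step * base)) -> false; total = 0; return 0
price_opt: total = 15; (((-1 * 3) * max(step, total)) > (total * base)) -> false; division by zero -> ERROR
0 vs ERROR — the two versions disagree here.
verdict: not equivalent; witness: base=0, step=-2


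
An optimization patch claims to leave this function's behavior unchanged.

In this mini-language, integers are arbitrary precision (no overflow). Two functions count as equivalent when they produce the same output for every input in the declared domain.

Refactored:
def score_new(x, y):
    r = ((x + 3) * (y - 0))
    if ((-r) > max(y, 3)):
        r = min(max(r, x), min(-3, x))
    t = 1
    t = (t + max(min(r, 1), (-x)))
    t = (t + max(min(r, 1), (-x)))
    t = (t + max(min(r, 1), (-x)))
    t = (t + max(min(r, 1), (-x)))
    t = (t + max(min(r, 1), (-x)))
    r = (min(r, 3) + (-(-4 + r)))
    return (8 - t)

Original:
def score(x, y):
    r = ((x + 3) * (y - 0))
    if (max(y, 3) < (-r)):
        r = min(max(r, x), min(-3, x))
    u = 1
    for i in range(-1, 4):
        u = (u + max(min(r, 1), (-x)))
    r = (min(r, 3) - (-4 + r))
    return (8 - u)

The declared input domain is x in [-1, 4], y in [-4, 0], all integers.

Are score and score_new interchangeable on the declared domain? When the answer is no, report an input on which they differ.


This is a faithful refactor — local variable names differ, plus statement counts differ, plus comparison usage differs, plus min/max/abs usage differs, plus constant usage differs, plus arithmetic usage differs, plus loop structure differs, but the computed results match everywhere.
Spot check at x=4, y=-4 — score: r becomes -28; next (max(y, 3) < (-r)) evaluates to true; next r becomes -3; next u becomes 1; next at i=-1:; next u becomes -2; next at i=0:; next u becomes -5; next at i=1:; next u becomes -8; next at i=2:; next u becomes -11; next at i=3:; next u becomes -14; next r becomes 4; next final value 22. score_new: r becomes -28; next ((-r) > max(y, 3)) evaluates to true; next r becomes -3; next t becomes 1; next t becomes -2; next t becomes -5; next t becomes -8; next t becomes -11; next t becomes -14; next r becomes 4; next final value 22. Both give 22.
Checked all 30 inputs in the declared domain: the outputs agree on every one.
verdict: equivalent


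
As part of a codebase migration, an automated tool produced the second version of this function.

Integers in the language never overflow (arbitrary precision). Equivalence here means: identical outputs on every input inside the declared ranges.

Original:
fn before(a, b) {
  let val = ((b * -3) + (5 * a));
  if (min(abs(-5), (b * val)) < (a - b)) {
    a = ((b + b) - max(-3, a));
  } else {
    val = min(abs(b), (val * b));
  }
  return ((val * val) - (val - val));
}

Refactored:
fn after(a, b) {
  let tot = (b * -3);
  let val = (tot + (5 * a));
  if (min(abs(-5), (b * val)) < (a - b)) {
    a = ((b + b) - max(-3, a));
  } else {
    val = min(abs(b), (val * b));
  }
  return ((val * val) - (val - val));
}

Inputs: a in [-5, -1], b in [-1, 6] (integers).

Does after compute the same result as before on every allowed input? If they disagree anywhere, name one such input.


Behavior is preserved: although statement counts differ, plus local variable names differ, the outputs never diverge.
Spot check at a=-5, b=4 — before: val=-37, then (min(abs(-5), (b * val)) < (a - b)) is true, then a=11, then returns 1369. after: tot=-12, then val=-37, then (min(abs(-5), (b * val)) < (a - b)) is true, then a=11, then returns 1369. Both give 1369.
Sweeping the whole domain (40 inputs) finds no disagreement.
verdict: equivalent


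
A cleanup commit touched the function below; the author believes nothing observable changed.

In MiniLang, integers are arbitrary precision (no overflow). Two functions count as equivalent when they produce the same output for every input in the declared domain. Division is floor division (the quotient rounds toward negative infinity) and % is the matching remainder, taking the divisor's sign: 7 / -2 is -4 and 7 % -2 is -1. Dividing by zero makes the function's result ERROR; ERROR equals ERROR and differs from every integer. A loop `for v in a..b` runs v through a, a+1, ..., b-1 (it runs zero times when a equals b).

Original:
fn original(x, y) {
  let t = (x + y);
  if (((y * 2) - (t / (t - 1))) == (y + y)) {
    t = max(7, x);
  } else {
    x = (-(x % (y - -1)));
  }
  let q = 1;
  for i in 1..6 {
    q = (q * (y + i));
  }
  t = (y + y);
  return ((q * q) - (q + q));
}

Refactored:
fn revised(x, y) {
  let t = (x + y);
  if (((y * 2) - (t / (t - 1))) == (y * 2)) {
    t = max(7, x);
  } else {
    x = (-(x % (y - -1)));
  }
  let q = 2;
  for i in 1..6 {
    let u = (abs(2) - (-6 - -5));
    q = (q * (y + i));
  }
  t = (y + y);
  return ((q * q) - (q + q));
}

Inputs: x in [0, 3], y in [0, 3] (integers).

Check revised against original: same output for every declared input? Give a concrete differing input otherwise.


Take x=0, y=0.
original: t=0, then (((y * 2) - (t / (t - 1))) == (y + y)) is true, then t=7, then q=1, then (i=1), then q=1, then (i=2), then q=2, then (i=3), then q=6, then (i=4), then q=24, then (i=5), then q=120, then t=0, then returns 14160
revised: t=0, then (((y * 2) - (t / (t - 1))) == (y * 2)) is true, then t=7, then q=2, then (i=1), then u=3, then q=2, then (i=2), then u=3, then q=4, then (i=3), then u=3, then q=12, then (i=4), then u=3, then q=48, then (i=5), then u=3, then q=240, then t=0, then returns 57120
14160 != 57120, so the rewrite changes behavior.
verdict: not equivalent; witness: x=0, y=0


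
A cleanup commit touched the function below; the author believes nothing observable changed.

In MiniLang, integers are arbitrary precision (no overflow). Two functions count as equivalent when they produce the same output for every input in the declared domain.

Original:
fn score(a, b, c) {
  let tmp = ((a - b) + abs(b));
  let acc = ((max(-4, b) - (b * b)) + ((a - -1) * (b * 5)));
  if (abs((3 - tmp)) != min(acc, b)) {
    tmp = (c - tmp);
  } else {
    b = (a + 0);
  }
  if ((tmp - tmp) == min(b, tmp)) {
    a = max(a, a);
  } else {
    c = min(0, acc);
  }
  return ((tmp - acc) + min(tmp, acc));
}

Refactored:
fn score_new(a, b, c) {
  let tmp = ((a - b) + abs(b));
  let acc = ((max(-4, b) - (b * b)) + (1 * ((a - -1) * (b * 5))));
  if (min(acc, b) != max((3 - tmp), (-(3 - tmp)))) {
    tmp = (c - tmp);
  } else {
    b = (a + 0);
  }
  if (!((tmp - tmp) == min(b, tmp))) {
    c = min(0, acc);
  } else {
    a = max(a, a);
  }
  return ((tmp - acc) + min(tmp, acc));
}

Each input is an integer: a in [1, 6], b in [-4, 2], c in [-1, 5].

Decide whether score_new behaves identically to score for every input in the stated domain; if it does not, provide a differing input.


Behavior is preserved: although boolean connective usage differs, min/max/abs usage differs, arithmetic usage differs, constant usage differs, the outputs never diverge.
Tracing a=4, b=-1, c=0: score: tmp becomes 6; next acc becomes -27; next (abs((3 - tmp)) != min(acc, b)) evaluates to true; next tmp becomes -6; next ((tmp - tmp) == min(b, tmp)) evaluates to false; next c becomes -27; next final value -6 | score_new: tmp becomes 6; next acc becomes -27; next (min(acc, b) != max((3 - tmp), (-(3 - tmp)))) evaluates to true; next tmp becomes -6; next (!((tmp - tmp) == min(b, tmp))) evaluates to true; next c becomes -27; next final value -6 — matching result -6.
Across all 294 domain points the two functions coincide.
verdict: equivalent


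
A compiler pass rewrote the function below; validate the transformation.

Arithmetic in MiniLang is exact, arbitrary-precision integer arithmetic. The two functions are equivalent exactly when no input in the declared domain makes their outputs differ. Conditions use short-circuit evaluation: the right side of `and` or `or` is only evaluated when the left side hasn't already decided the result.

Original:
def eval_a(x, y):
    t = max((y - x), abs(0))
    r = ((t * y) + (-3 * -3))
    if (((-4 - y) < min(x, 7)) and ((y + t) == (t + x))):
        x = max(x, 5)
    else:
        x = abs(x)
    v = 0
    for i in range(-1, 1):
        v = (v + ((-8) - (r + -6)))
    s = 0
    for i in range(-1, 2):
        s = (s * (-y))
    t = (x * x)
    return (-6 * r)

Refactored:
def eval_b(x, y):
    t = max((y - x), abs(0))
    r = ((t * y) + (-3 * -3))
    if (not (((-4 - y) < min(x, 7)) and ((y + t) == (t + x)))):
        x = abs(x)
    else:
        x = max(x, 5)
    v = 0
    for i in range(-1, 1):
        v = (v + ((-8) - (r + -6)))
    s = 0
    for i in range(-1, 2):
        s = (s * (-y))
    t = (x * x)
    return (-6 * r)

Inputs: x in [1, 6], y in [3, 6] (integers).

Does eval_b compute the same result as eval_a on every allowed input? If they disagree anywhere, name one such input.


Behavior is preserved: although boolean connective usage differs, the outputs never diverge.
Spot check at x=5, y=4 — eval_a: t becomes 0; next r becomes 9; next (((-4 - y) < min(x, 7)) and ((y + t) == (t + x))) evaluates to false; next x becomes 5; next v becomes 0; next at i=-1:; next v becomes -11; next at i=0:; next v becomes -22; next s becomes 0; next at i=-1:; next s becomes 0; next at i=0:; next s becomes 0; next at i=1:; next s becomes 0; next t becomes 25; next final value -54. eval_b: t becomes 0; next r becomes 9; next (not (((-4 - y) < min(x, 7)) and ((y + t) == (t + x)))) evaluates to true; next x becomes 5; next v becomes 0; next at i=-1:; next v becomes -11; next at i=0:; next v becomes -22; next s becomes 0; next at i=-1:; next s becomes 0; next at i=0:; next s becomes 0; next at i=1:; next s becomes 0; next t becomes 25; next final value -54. Both give -54.
Every one of the 24 inputs gives matching results.
verdict: equivalent


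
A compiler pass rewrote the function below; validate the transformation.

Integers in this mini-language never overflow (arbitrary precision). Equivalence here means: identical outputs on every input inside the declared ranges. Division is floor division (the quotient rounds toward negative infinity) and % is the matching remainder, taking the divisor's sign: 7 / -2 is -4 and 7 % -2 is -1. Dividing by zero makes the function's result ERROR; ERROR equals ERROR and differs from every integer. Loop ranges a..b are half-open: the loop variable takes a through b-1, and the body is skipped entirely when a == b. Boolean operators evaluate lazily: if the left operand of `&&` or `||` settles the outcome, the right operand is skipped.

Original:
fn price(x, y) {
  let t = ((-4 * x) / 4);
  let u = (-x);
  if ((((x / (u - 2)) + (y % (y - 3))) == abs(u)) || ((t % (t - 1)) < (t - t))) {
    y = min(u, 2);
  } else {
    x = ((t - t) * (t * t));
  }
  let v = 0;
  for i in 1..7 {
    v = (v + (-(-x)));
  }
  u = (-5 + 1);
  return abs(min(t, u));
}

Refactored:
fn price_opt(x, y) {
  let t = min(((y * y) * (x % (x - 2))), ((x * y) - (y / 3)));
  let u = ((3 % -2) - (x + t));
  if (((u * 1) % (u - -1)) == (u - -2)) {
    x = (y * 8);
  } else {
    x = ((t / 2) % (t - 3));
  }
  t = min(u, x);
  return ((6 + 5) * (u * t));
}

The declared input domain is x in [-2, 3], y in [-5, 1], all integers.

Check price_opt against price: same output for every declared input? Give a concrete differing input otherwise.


These are not equivalent — on x=-2, y=-5 the outputs split (ERROR vs -14025).
price: t becomes 2; next u becomes 2; next hits division by zero so the output is ERROR
price_opt: t becomes -50; next u becomes 51; next (((u * 1) % (u - -1)) == (u - -2)) evaluates to false; next x becomes -25; next t becomes -25; next final value -14025
verdict: not equivalent; witness: x=-2, y=-5


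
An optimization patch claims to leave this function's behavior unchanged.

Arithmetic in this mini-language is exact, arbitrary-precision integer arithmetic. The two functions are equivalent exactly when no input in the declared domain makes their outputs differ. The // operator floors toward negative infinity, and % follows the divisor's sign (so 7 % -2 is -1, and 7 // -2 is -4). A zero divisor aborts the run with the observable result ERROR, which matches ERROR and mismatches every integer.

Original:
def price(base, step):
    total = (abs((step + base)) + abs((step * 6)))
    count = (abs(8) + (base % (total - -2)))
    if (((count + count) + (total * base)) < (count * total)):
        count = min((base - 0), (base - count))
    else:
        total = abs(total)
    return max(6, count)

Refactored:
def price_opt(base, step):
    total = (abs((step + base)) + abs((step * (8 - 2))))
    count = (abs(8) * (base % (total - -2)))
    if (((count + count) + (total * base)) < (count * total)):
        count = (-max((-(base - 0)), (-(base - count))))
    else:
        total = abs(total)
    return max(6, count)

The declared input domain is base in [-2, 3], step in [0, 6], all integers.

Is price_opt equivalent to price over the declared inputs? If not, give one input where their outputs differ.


Consider the input base=-1, step=0.
price: total=1, then count=10, then (((count + count) + (total * base)) < (count * total)) is false, then total=1, then returns 10
price_opt: total=1, then count=16, then (((count + count) + (total * base)) < (count * total)) is false, then total=1, then returns 16
10 != 16, so the rewrite changes behavior.
verdict: not equivalent; witness: base=-1, step=0


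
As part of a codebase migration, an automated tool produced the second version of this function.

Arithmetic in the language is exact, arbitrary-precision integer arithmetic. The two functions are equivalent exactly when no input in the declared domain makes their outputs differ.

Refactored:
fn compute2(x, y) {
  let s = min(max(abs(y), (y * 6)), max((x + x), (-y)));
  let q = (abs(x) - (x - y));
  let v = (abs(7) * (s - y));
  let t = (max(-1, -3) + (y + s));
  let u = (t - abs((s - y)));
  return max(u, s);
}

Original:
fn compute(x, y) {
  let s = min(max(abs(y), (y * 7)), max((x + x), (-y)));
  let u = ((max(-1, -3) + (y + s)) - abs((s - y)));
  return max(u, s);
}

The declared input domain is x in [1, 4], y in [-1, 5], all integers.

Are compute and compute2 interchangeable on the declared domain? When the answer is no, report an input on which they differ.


The rewrite breaks on x=4, y=1, where the results are 7 and 6.
compute: s becomes 7; next u becomes 1; next final value 7
compute2: s becomes 6; next q becomes 1; next v becomes 35; next t becomes 6; next u becomes 1; next final value 6
verdict: not equivalent; witness: x=4, y=1


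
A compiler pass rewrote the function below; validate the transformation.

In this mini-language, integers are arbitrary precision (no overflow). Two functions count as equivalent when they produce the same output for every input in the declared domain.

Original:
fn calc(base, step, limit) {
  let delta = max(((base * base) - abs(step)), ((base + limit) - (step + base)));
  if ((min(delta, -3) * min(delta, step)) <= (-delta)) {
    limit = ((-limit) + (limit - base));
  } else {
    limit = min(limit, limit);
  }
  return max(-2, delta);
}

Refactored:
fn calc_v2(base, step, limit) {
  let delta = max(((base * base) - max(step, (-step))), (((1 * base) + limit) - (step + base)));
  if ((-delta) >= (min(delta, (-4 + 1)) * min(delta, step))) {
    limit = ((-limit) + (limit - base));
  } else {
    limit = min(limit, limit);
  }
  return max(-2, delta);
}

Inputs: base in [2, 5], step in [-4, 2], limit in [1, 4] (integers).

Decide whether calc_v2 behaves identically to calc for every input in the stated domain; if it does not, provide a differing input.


The two versions differ — the changes include constant usage differs; and min/max/abs usage differs; and comparison usage differs; and arithmetic usage differs.
One worked example (base=4, step=-2, limit=1) — calc: delta becomes 14; next ((min(delta, -3) * min(delta, step)) <= (-delta)) evaluates to false; next limit becomes 1; next final value 14; calc_v2: delta becomes 14; next ((-delta) >= (min(delta, (-4 + 1)) * min(delta, step))) evaluates to false; next limit becomes 1; next final value 14; agreement on 14.
Every one of the 112 inputs gives matching results.
verdict: equivalent


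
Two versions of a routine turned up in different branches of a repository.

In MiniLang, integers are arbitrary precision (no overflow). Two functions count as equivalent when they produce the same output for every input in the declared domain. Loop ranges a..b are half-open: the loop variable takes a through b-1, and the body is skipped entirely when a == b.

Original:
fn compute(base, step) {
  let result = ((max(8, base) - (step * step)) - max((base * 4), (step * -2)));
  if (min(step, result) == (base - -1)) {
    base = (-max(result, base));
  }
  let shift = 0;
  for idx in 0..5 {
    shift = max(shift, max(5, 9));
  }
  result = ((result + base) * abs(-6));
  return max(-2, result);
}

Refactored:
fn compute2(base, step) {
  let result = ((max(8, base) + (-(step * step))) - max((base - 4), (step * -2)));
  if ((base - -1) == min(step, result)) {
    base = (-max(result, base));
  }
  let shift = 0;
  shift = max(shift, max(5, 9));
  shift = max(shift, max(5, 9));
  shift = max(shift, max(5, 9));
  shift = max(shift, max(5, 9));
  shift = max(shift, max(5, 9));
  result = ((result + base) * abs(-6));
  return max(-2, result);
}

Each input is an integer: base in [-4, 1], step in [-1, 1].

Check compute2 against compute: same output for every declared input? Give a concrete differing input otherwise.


Run the pair on base=1, step=-1.
compute: result becomes 3; next (min(step, result) == (base - -1)) evaluates to false; next shift becomes 0; next at idx=0:; next shift becomes 9; next at idx=1:; next shift becomes 9; next at idx=2:; next shift becomes 9; next at idx=3:; next shift becomes 9; next at idx=4:; next shift becomes 9; next result becomes 24; next final value 24
compute2: result becomes 5; next ((base - -1) == min(step, result)) evaluates to false; next shift becomes 0; next shift becomes 9; next shift becomes 9; next shift becomes 9; next shift becomes 9; next shift becomes 9; next result becomes 36; next final value 36
24 != 36, so the rewrite changes behavior.
verdict: not equivalent; witness: base=1, step=-1
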